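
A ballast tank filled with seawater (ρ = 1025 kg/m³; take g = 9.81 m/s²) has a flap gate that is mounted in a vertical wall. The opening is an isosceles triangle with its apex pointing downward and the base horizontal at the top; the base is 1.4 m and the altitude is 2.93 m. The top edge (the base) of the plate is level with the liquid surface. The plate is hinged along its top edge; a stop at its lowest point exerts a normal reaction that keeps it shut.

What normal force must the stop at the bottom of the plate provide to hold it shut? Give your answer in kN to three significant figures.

P ≈ 10.1 kN

γ = ρg = 1025 × 9.81 / 1000 = 10.05525 kN/m³.
With the apex down, the centroid sits h/3 = 2.93/3 = 0.976667 m below the base (the top edge), so the centroid depth is h_c = 0.976667 m.
A = ½ × 1.4 × 2.93 = 2.051 m².
Resultant F = γ·h_c·A = 10.05525 × 0.976667 × 2.051 = 20.1421 kN.
I_c = b·h³/36 = 1.4 × 2.93³/36 = 0.978202 m⁴.
Centre of pressure: y_p = y_c + I_c/(y_c·A) = 0.976667 + 0.978202/(0.976667 × 2.051) = 0.976667 + 0.488333 = 1.465 m along the plane.
The resultant acts 0.976667 + 0.488333 = 1.465 m (along the plate) below the hinge at the top edge, so the moment about the hinge is M = F × 1.465 = 20.1421 × 1.465 = 29.5082 kN·m.
A normal force at the bottom, 2.93 m from the hinge, must supply this moment: P = 29.5082/2.93 = 10.0711 kN.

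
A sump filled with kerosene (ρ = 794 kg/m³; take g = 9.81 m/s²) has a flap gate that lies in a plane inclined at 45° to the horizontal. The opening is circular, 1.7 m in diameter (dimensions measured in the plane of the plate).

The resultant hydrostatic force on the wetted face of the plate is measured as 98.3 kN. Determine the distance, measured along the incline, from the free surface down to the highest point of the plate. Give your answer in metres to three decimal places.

y_top ≈ 7.013 m

γ = ρg = 794 × 9.81 / 1000 = 7.78914 kN/m³.
A = π(0.85)² = 2.2698 m².
From F = γ·h_c·A, the centroid depth is h_c = 98.3/(7.78914 × 2.2698) = 5.56002 m.
Let θ = 45° be the plate's angle to the horizontal; measure y along the incline from where the plane meets the free surface. Vertical depth h = y·sinθ with sinθ = 0.707107.
Along the incline, y_c = h_c/sinθ = 5.56002/0.707107 = 7.86305 m.
The centroid is at the centre, 0.85 m below the top of the plate, so the highest point sits at y_top = 7.86305 − 0.85 = 7.01305 m along the incline.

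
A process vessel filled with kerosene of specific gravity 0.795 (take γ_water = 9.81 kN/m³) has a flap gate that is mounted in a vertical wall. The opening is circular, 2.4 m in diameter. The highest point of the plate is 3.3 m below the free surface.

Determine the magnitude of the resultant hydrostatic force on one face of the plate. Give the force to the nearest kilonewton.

F ≈ 159 kN

γ = 0.795 × 9.81 = 7.79895 kN/m³.
The centroid is at the centre, 1.2 m below the top of the plate, so the centroid depth is h_c = 3.3 + 1.2 = 4.5 m.
A = π(1.2)² = 4.52389 m².
Resultant F = γ·h_c·A = 7.79895 × 4.5 × 4.52389 = 158.767 kN.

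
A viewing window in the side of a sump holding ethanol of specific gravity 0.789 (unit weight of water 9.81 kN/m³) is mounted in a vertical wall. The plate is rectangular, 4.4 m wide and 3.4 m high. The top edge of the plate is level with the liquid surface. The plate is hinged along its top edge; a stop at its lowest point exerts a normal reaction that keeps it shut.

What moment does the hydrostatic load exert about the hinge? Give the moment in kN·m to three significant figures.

M ≈ 446 kN·m

γ = 0.789 × 9.81 = 7.74009 kN/m³.
The centroid lies 3.4/2 = 1.7 m below the top edge, so the centroid depth is h_c = 1.7 m.
A = 4.4 × 3.4 = 14.96 m².
Resultant F = γ·h_c·A = 7.74009 × 1.7 × 14.96 = 196.846 kN.
I_c = b·h³/12 = 4.4 × 3.4³/12 = 14.4115 m⁴.
Centre of pressure: y_p = y_c + I_c/(y_c·A) = 1.7 + 14.4115/(1.7 × 14.96) = 1.7 + 0.566668 = 2.26667 m along the plane.
The resultant acts 1.7 + 0.566668 = 2.26667 m (along the plate) below the hinge at the top edge, so the moment about the hinge is M = F × 2.26667 = 196.846 × 2.26667 = 446.185 kN·m.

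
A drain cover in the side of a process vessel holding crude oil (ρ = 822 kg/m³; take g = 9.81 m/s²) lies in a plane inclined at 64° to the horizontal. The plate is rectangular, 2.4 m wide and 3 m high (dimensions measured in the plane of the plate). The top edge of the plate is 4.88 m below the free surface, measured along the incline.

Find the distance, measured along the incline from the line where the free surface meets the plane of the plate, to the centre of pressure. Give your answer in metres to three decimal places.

y_p = 6.498 m

γ = ρg = 822 × 9.81 / 1000 = 8.06382 kN/m³.
Let θ = 64° be the plate's angle to the horizontal; measure y along the incline from where the plane meets the free surface. Vertical depth h = y·sinθ with sinθ = 0.898794.
The centroid lies 3/2 = 1.5 m below the top edge, so y_c = 4.88 + 1.5 = 6.38 m and h_c = 6.38 × 0.898794 = 5.73431 m.
A = 2.4 × 3 = 7.2 m².
Resultant F = γ·h_c·A = 8.06382 × 5.73431 × 7.2 = 332.931 kN.
I_c = b·h³/12 = 2.4 × 3³/12 = 5.4 m⁴.
Centre of pressure: y_p = y_c + I_c/(y_c·A) = 6.38 + 5.4/(6.38 × 7.2) = 6.38 + 0.117555 = 6.49756 m along the plane.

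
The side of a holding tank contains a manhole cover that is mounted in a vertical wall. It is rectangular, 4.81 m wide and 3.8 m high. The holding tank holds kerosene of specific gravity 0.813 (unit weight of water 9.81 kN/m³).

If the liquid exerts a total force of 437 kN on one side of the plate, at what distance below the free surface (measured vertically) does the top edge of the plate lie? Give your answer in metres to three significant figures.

γ = 0.813 × 9.81 = 7.97553 kN/m³.
A = 4.81 × 3.8 = 18.278 m².
From F = γ·h_c·A, the centroid depth is h_c = 437/(7.97553 × 18.278) = 2.99773 m.
The centroid lies 3.8/2 = 1.9 m below the top edge, so the top edge sits at h_top = 2.99773 − 1.9 = 1.09773 m below the surface.

d_top ≈ 1.10 m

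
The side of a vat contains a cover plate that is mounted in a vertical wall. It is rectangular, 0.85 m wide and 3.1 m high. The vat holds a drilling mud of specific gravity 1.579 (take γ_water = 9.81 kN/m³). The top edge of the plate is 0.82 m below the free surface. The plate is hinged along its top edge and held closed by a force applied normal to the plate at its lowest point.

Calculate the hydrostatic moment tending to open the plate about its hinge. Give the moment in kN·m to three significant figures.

γ = 1.579 × 9.81 = 15.48999 kN/m³.
The centroid lies 3.1/2 = 1.55 m below the top edge, so the centroid depth is h_c = 0.82 + 1.55 = 2.37 m.
A = 0.85 × 3.1 = 2.635 m².
Resultant F = γ·h_c·A = 15.48999 × 2.37 × 2.635 = 96.7342 kN.
I_c = b·h³/12 = 0.85 × 3.1³/12 = 2.1102 m⁴.
Centre of pressure: y_p = y_c + I_c/(y_c·A) = 2.37 + 2.1102/(2.37 × 2.635) = 2.37 + 0.337905 = 2.70791 m along the plane.
The resultant acts 1.55 + 0.337905 = 1.8879 m (along the plate) below the hinge at the top edge, so the moment about the hinge is M = F × 1.8879 = 96.7342 × 1.8879 = 182.624 kN·m.

M ≈ 183 kN·m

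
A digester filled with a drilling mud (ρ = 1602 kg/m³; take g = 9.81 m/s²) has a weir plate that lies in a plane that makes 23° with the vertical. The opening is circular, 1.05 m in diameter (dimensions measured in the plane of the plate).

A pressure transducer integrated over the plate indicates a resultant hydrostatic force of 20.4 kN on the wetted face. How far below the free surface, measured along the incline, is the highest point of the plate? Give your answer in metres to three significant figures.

γ = ρg = 1602 × 9.81 / 1000 = 15.71562 kN/m³.
A = π(0.525)² = 0.865901 m².
From F = γ·h_c·A, the centroid depth is h_c = 20.4/(15.71562 × 0.865901) = 1.4991 m.
The plate makes 23° with the vertical, i.e. θ = 90° − 23° = 67° to the horizontal. Measuring y along the incline from the free-surface line, vertical depth h = y·sinθ with sinθ = 0.920505.
Along the incline, y_c = h_c/sinθ = 1.4991/0.920505 = 1.62856 m.
The centroid is at the centre, 0.525 m below the top of the plate, so the highest point sits at y_top = 1.62856 − 0.525 = 1.10356 m along the incline.

y_top ≈ 1.10 m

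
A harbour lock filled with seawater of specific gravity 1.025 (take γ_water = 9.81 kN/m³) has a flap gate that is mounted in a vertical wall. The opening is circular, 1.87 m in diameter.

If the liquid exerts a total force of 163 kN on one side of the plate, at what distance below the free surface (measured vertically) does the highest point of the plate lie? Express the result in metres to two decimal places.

γ = 1.025 × 9.81 = 10.05525 kN/m³.
A = π(0.935)² = 2.74646 m².
From F = γ·h_c·A, the centroid depth is h_c = 163/(10.05525 × 2.74646) = 5.9023 m.
The centroid is at the centre, 0.935 m below the top of the plate, so the highest point sits at h_top = 5.9023 − 0.935 = 4.9673 m below the surface.

d_top ≈ 4.97 m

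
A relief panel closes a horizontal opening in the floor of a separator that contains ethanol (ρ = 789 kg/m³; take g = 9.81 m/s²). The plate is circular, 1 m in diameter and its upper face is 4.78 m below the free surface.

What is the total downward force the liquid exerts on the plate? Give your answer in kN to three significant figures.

F ≈ 29.1 kN

γ = ρg = 789 × 9.81 / 1000 = 7.74009 kN/m³.
The plate is horizontal, so pressure is uniform at p = γ·h = 7.74009 × 4.78 = 36.9976 kN/m².
A = π(0.5)² = 0.785398 m².
F = p·A = 36.9976 × 0.785398 = 29.0578 kN.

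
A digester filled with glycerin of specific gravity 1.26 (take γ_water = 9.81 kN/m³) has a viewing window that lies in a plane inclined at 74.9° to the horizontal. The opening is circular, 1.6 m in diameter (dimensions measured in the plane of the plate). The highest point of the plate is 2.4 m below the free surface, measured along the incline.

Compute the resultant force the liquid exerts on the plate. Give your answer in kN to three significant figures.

γ = 1.26 × 9.81 = 12.3606 kN/m³.
Let θ = 74.9° be the plate's angle to the horizontal; measure y along the incline from where the plane meets the free surface. Vertical depth h = y·sinθ with sinθ = 0.965473.
The centroid is at the centre, 0.8 m below the top of the plate, so y_c = 2.4 + 0.8 = 3.2 m and h_c = 3.2 × 0.965473 = 3.08951 m.
A = π(0.8)² = 2.01062 m².
Resultant F = γ·h_c·A = 12.3606 × 3.08951 × 2.01062 = 76.782 kN.

F ≈ 76.8 kN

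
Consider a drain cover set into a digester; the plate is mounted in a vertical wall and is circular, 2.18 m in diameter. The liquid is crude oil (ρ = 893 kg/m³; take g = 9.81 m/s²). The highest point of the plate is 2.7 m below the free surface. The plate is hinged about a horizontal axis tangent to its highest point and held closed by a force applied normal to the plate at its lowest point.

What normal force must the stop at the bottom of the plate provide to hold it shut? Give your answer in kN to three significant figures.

P ≈ 66.4 kN

γ = ρg = 893 × 9.81 / 1000 = 8.76033 kN/m³.
The centroid is at the centre, 1.09 m below the top of the plate, so the centroid depth is h_c = 2.7 + 1.09 = 3.79 m.
A = π(1.09)² = 3.73253 m².
Resultant F = γ·h_c·A = 8.76033 × 3.79 × 3.73253 = 123.926 kN.
I_c = πr⁴/4 = π × 1.09⁴/4 = 1.10865 m⁴.
Centre of pressure: y_p = y_c + I_c/(y_c·A) = 3.79 + 1.10865/(3.79 × 3.73253) = 3.79 + 0.0783704 = 3.86837 m along the plane.
The resultant acts 1.09 + 0.0783704 = 1.16837 m (along the plate) below the hinge at the top edge, so the moment about the hinge is M = F × 1.16837 = 123.926 × 1.16837 = 144.791 kN·m.
A normal force at the bottom, 2.18 m from the hinge, must supply this moment: P = 144.791/2.18 = 66.4179 kN.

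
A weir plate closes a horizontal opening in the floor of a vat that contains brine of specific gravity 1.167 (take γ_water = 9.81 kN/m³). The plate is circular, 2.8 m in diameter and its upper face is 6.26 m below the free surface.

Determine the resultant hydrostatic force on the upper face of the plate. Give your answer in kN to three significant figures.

F ≈ 441 kN

γ = 1.167 × 9.81 = 11.44827 kN/m³.
The plate is horizontal, so pressure is uniform at p = γ·h = 11.44827 × 6.26 = 71.6662 kN/m².
A = π(1.4)² = 6.15752 m².
F = p·A = 71.6662 × 6.15752 = 441.286 kN.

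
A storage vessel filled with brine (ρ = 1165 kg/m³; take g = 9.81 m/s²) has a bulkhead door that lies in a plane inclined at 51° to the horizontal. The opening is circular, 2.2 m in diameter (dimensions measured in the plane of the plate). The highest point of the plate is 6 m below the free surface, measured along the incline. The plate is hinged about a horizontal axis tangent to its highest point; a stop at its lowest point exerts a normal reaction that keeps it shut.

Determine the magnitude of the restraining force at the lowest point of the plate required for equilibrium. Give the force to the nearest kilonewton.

γ = ρg = 1165 × 9.81 / 1000 = 11.42865 kN/m³.
Let θ = 51° be the plate's angle to the horizontal; measure y along the incline from where the plane meets the free surface. Vertical depth h = y·sinθ with sinθ = 0.777146.
The centroid is at the centre, 1.1 m below the top of the plate, so y_c = 6 + 1.1 = 7.1 m and h_c = 7.1 × 0.777146 = 5.51774 m.
A = π(1.1)² = 3.80133 m².
Resultant F = γ·h_c·A = 11.42865 × 5.51774 × 3.80133 = 239.713 kN.
I_c = πr⁴/4 = π × 1.1⁴/4 = 1.1499 m⁴.
Centre of pressure: y_p = y_c + I_c/(y_c·A) = 7.1 + 1.1499/(7.1 × 3.80133) = 7.1 + 0.0426055 = 7.14261 m along the plane.
The resultant acts 1.1 + 0.0426055 = 1.14261 m (along the plate) below the hinge at the top edge, so the moment about the hinge is M = F × 1.14261 = 239.713 × 1.14261 = 273.898 kN·m.
A normal force at the bottom, 2.2 m from the hinge, must supply this moment: P = 273.898/2.2 = 124.499 kN.

P ≈ 124 kN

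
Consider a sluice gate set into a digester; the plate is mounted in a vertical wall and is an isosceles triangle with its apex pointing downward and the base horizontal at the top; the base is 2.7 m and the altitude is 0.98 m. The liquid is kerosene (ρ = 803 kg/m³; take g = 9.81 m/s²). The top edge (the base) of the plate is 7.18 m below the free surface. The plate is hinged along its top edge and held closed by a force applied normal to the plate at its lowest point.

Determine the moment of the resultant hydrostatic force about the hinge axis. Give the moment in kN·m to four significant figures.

γ = ρg = 803 × 9.81 / 1000 = 7.87743 kN/m³.
With the apex down, the centroid sits h/3 = 0.98/3 = 0.326667 m below the base (the top edge), so the centroid depth is h_c = 7.18 + 0.326667 = 7.50667 m.
A = ½ × 2.7 × 0.98 = 1.323 m².
Resultant F = γ·h_c·A = 7.87743 × 7.50667 × 1.323 = 78.2333 kN.
I_c = b·h³/36 = 2.7 × 0.98³/36 = 0.0705894 m⁴.
Centre of pressure: y_p = y_c + I_c/(y_c·A) = 7.50667 + 0.0705894/(7.50667 × 1.323) = 7.50667 + 0.00710775 = 7.51378 m along the plane.
The resultant acts 0.326667 + 0.00710775 = 0.333775 m (along the plate) below the hinge at the top edge, so the moment about the hinge is M = F × 0.333775 = 78.2333 × 0.333775 = 26.1123 kN·m.

M ≈ 26.11 kN·m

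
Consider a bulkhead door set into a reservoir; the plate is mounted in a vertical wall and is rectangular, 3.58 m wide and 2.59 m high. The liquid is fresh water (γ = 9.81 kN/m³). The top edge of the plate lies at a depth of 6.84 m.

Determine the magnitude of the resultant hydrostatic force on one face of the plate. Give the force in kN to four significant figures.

γ = 9.81 kN/m³.
The centroid lies 2.59/2 = 1.295 m below the top edge, so the centroid depth is h_c = 6.84 + 1.295 = 8.135 m.
A = 3.58 × 2.59 = 9.2722 m².
Resultant F = γ·h_c·A = 9.81 × 8.135 × 9.2722 = 739.962 kN.

F ≈ 740.0 kN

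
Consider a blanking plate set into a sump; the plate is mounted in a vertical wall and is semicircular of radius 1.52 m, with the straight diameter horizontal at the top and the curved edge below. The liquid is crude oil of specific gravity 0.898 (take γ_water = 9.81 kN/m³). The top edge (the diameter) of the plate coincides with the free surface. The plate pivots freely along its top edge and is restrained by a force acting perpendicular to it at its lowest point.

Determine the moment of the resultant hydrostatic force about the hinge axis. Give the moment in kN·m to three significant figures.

M ≈ 18.5 kN·m

γ = 0.898 × 9.81 = 8.80938 kN/m³.
The centroid of a semicircle lies 4r/(3π) = 0.645108 m from the diameter, here below the top edge, so the centroid depth is h_c = 0.645108 m.
A = πr²/2 = π × 1.52²/2 = 3.62917 m².
Resultant F = γ·h_c·A = 8.80938 × 0.645108 × 3.62917 = 20.6246 kN.
I_c = (π/8 − 8/(9π))·r⁴ = 0.109757 × 1.52⁴ = 0.585877 m⁴.
Centre of pressure: y_p = y_c + I_c/(y_c·A) = 0.645108 + 0.585877/(0.645108 × 3.62917) = 0.645108 + 0.250246 = 0.895354 m along the plane.
The resultant acts 0.645108 + 0.250246 = 0.895354 m (along the plate) below the hinge at the top edge, so the moment about the hinge is M = F × 0.895354 = 20.6246 × 0.895354 = 18.4663 kN·m.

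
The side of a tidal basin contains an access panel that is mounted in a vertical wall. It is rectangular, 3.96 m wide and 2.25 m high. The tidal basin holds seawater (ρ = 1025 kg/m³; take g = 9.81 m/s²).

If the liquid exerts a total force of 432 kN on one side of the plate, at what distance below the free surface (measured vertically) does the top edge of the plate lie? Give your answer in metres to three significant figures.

d_top ≈ 3.70 m

γ = ρg = 1025 × 9.81 / 1000 = 10.05525 kN/m³.
A = 3.96 × 2.25 = 8.91 m².
From F = γ·h_c·A, the centroid depth is h_c = 432/(10.05525 × 8.91) = 4.82184 m.
The centroid lies 2.25/2 = 1.125 m below the top edge, so the top edge sits at h_top = 4.82184 − 1.125 = 3.69684 m below the surface.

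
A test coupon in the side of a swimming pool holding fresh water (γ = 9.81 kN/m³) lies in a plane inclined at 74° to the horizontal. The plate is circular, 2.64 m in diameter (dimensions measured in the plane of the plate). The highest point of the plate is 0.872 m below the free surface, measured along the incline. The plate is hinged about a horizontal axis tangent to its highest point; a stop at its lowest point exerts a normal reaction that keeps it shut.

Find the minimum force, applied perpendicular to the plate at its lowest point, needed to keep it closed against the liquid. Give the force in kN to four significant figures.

P ≈ 65.09 kN

γ = 9.81 kN/m³.
Let θ = 74° be the plate's angle to the horizontal; measure y along the incline from where the plane meets the free surface. Vertical depth h = y·sinθ with sinθ = 0.961262.
The centroid is at the centre, 1.32 m below the top of the plate, so y_c = 0.872 + 1.32 = 2.192 m and h_c = 2.192 × 0.961262 = 2.10709 m.
A = π(1.32)² = 5.47391 m².
Resultant F = γ·h_c·A = 9.81 × 2.10709 × 5.47391 = 113.149 kN.
I_c = πr⁴/4 = π × 1.32⁴/4 = 2.38444 m⁴.
Centre of pressure: y_p = y_c + I_c/(y_c·A) = 2.192 + 2.38444/(2.192 × 5.47391) = 2.192 + 0.198723 = 2.39072 m along the plane.
The resultant acts 1.32 + 0.198723 = 1.51872 m (along the plate) below the hinge at the top edge, so the moment about the hinge is M = F × 1.51872 = 113.149 × 1.51872 = 171.842 kN·m.
A normal force at the bottom, 2.64 m from the hinge, must supply this moment: P = 171.842/2.64 = 65.0917 kN.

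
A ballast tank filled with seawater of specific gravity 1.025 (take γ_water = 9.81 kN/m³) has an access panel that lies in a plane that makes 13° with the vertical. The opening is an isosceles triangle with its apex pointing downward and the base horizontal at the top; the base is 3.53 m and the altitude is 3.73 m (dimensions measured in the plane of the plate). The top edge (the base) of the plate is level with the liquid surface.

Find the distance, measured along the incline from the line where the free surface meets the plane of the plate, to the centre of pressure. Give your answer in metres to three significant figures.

γ = 1.025 × 9.81 = 10.05525 kN/m³.
The plate makes 13° with the vertical, i.e. θ = 90° − 13° = 77° to the horizontal. Measuring y along the incline from the free-surface line, vertical depth h = y·sinθ with sinθ = 0.974370.
With the apex down, the centroid sits h/3 = 3.73/3 = 1.24333 m below the base (the top edge), so y_c = 1.24333 m and h_c = 1.24333 × 0.974370 = 1.21146 m.
A = ½ × 3.53 × 3.73 = 6.58345 m².
Resultant F = γ·h_c·A = 10.05525 × 1.21146 × 6.58345 = 80.1965 kN.
I_c = b·h³/36 = 3.53 × 3.73³/36 = 5.0886 m⁴.
Centre of pressure: y_p = y_c + I_c/(y_c·A) = 1.24333 + 5.0886/(1.24333 × 6.58345) = 1.24333 + 0.621668 = 1.865 m along the plane.

y_p = 1.87 m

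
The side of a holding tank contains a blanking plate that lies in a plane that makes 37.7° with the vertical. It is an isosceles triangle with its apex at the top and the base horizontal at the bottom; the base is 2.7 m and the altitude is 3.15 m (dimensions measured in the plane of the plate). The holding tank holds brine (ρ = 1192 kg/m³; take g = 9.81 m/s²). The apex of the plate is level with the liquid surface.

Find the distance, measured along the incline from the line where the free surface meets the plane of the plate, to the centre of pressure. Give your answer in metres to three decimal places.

y_p = 2.363 m

γ = ρg = 1192 × 9.81 / 1000 = 11.69352 kN/m³.
The plate makes 37.7° with the vertical, i.e. θ = 90° − 37.7° = 52.3° to the horizontal. Measuring y along the incline from the free-surface line, vertical depth h = y·sinθ with sinθ = 0.791224.
With the apex up, the centroid sits 2h/3 = 2 × 3.15/3 = 2.1 m below the apex, so y_c = 2.1 m and h_c = 2.1 × 0.791224 = 1.66157 m.
A = ½ × 2.7 × 3.15 = 4.2525 m².
Resultant F = γ·h_c·A = 11.69352 × 1.66157 × 4.2525 = 82.6244 kN.
I_c = b·h³/36 = 2.7 × 3.15³/36 = 2.34419 m⁴.
Centre of pressure: y_p = y_c + I_c/(y_c·A) = 2.1 + 2.34419/(2.1 × 4.2525) = 2.1 + 0.2625 = 2.3625 m along the plane.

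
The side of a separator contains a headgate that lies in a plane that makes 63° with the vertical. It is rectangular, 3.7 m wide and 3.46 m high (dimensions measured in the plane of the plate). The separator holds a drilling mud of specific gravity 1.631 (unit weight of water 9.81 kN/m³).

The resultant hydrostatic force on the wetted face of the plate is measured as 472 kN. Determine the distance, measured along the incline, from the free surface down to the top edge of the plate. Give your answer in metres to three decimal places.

y_top ≈ 3.346 m

γ = 1.631 × 9.81 = 16.00011 kN/m³.
A = 3.7 × 3.46 = 12.802 m².
From F = γ·h_c·A, the centroid depth is h_c = 472/(16.00011 × 12.802) = 2.30431 m.
The plate makes 63° with the vertical, i.e. θ = 90° − 63° = 27° to the horizontal. Measuring y along the incline from the free-surface line, vertical depth h = y·sinθ with sinθ = 0.453990.
Along the incline, y_c = h_c/sinθ = 2.30431/0.453990 = 5.07568 m.
The centroid lies 3.46/2 = 1.73 m below the top edge, so the top edge sits at y_top = 5.07568 − 1.73 = 3.34568 m along the incline.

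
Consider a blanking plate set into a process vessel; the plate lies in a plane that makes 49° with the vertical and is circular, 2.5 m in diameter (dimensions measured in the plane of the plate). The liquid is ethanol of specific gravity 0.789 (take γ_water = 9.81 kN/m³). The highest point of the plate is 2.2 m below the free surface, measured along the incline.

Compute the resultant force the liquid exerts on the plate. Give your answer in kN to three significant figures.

γ = 0.789 × 9.81 = 7.74009 kN/m³.
The plate makes 49° with the vertical, i.e. θ = 90° − 49° = 41° to the horizontal. Measuring y along the incline from the free-surface line, vertical depth h = y·sinθ with sinθ = 0.656059.
The centroid is at the centre, 1.25 m below the top of the plate, so y_c = 2.2 + 1.25 = 3.45 m and h_c = 3.45 × 0.656059 = 2.2634 m.
A = π(1.25)² = 4.90874 m².
Resultant F = γ·h_c·A = 7.74009 × 2.2634 × 4.90874 = 85.9958 kN.

F ≈ 86.0 kN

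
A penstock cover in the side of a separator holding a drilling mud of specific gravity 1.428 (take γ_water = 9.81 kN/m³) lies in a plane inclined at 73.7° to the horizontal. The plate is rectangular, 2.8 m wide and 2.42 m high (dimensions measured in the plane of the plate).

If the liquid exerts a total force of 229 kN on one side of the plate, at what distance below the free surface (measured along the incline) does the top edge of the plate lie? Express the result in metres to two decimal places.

γ = 1.428 × 9.81 = 14.00868 kN/m³.
A = 2.8 × 2.42 = 6.776 m².
From F = γ·h_c·A, the centroid depth is h_c = 229/(14.00868 × 6.776) = 2.41249 m.
Let θ = 73.7° be the plate's angle to the horizontal; measure y along the incline from where the plane meets the free surface. Vertical depth h = y·sinθ with sinθ = 0.959805.
Along the incline, y_c = h_c/sinθ = 2.41249/0.959805 = 2.51352 m.
The centroid lies 2.42/2 = 1.21 m below the top edge, so the top edge sits at y_top = 2.51352 − 1.21 = 1.30352 m along the incline.

y_top ≈ 1.30 m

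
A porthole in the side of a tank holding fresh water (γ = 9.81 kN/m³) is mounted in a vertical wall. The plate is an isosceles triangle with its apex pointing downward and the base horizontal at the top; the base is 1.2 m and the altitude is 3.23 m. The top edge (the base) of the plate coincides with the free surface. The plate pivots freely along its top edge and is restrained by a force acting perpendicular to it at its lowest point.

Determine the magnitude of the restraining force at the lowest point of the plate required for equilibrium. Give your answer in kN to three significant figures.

γ = 9.81 kN/m³.
With the apex down, the centroid sits h/3 = 3.23/3 = 1.07667 m below the base (the top edge), so the centroid depth is h_c = 1.07667 m.
A = ½ × 1.2 × 3.23 = 1.938 m².
Resultant F = γ·h_c·A = 9.81 × 1.07667 × 1.938 = 20.4694 kN.
I_c = b·h³/36 = 1.2 × 3.23³/36 = 1.12328 m⁴.
Centre of pressure: y_p = y_c + I_c/(y_c·A) = 1.07667 + 1.12328/(1.07667 × 1.938) = 1.07667 + 0.538334 = 1.615 m along the plane.
The resultant acts 1.07667 + 0.538334 = 1.615 m (along the plate) below the hinge at the top edge, so the moment about the hinge is M = F × 1.615 = 20.4694 × 1.615 = 33.0581 kN·m.
A normal force at the bottom, 3.23 m from the hinge, must supply this moment: P = 33.0581/3.23 = 10.2347 kN.

P ≈ 10.2 kN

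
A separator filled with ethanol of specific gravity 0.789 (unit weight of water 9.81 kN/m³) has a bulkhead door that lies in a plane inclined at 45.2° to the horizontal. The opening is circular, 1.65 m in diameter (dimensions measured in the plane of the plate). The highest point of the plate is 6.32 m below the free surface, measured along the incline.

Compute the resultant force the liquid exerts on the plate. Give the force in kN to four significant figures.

γ = 0.789 × 9.81 = 7.74009 kN/m³.
Let θ = 45.2° be the plate's angle to the horizontal; measure y along the incline from where the plane meets the free surface. Vertical depth h = y·sinθ with sinθ = 0.709571.
The centroid is at the centre, 0.825 m below the top of the plate, so y_c = 6.32 + 0.825 = 7.145 m and h_c = 7.145 × 0.709571 = 5.06988 m.
A = π(0.825)² = 2.13825 m².
Resultant F = γ·h_c·A = 7.74009 × 5.06988 × 2.13825 = 83.9078 kN.

F ≈ 83.91 kN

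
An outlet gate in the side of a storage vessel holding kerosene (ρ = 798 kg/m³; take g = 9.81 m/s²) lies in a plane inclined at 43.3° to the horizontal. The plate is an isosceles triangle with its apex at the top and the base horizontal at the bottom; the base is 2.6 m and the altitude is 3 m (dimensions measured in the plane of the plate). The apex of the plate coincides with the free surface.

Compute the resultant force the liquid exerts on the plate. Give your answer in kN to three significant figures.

γ = ρg = 798 × 9.81 / 1000 = 7.82838 kN/m³.
Let θ = 43.3° be the plate's angle to the horizontal; measure y along the incline from where the plane meets the free surface. Vertical depth h = y·sinθ with sinθ = 0.685818.
With the apex up, the centroid sits 2h/3 = 2 × 3/3 = 2 m below the apex, so y_c = 2 m and h_c = 2 × 0.685818 = 1.37164 m.
A = ½ × 2.6 × 3 = 3.9 m².
Resultant F = γ·h_c·A = 7.82838 × 1.37164 × 3.9 = 41.8771 kN.

F ≈ 41.9 kN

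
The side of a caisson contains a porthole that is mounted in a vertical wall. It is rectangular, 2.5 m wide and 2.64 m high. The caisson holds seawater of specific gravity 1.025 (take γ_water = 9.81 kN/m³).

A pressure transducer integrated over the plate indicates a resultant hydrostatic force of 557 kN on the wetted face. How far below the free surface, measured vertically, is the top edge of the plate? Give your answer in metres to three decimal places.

γ = 1.025 × 9.81 = 10.05525 kN/m³.
A = 2.5 × 2.64 = 6.6 m².
From F = γ·h_c·A, the centroid depth is h_c = 557/(10.05525 × 6.6) = 8.39302 m.
The centroid lies 2.64/2 = 1.32 m below the top edge, so the top edge sits at h_top = 8.39302 − 1.32 = 7.07302 m below the surface.

d_top ≈ 7.073 m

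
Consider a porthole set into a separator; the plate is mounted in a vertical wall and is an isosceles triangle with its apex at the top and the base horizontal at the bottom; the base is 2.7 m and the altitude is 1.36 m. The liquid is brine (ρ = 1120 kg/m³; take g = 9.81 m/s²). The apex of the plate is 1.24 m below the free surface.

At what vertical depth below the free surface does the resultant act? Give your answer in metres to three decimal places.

h_p = 2.195 m

γ = ρg = 1120 × 9.81 / 1000 = 10.9872 kN/m³.
With the apex up, the centroid sits 2h/3 = 2 × 1.36/3 = 0.906667 m below the apex, so the centroid depth is h_c = 1.24 + 0.906667 = 2.14667 m.
A = ½ × 2.7 × 1.36 = 1.836 m².
Resultant F = γ·h_c·A = 10.9872 × 2.14667 × 1.836 = 43.3037 kN.
I_c = b·h³/36 = 2.7 × 1.36³/36 = 0.188659 m⁴.
Centre of pressure: y_p = y_c + I_c/(y_c·A) = 2.14667 + 0.188659/(2.14667 × 1.836) = 2.14667 + 0.0478674 = 2.19454 m along the plane.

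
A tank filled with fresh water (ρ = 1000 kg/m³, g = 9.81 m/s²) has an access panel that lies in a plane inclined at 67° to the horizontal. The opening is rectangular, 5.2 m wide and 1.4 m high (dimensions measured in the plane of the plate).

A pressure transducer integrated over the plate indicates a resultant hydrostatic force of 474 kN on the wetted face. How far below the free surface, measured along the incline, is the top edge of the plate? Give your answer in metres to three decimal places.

y_top ≈ 6.510 m

γ = ρg = 1000 × 9.81 = 9810 N/m³ = 9.81 kN/m³.
A = 5.2 × 1.4 = 7.28 m².
From F = γ·h_c·A, the centroid depth is h_c = 474/(9.81 × 7.28) = 6.63709 m.
Let θ = 67° be the plate's angle to the horizontal; measure y along the incline from where the plane meets the free surface. Vertical depth h = y·sinθ with sinθ = 0.920505.
Along the incline, y_c = h_c/sinθ = 6.63709/0.920505 = 7.21027 m.
The centroid lies 1.4/2 = 0.7 m below the top edge, so the top edge sits at y_top = 7.21027 − 0.7 = 6.51027 m along the incline.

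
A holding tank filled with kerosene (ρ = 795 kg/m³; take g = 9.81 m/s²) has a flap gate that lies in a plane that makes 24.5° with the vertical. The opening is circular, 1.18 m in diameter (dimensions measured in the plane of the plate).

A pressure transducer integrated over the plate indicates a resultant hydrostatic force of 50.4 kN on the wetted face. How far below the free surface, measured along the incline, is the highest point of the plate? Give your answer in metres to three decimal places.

y_top ≈ 5.904 m

γ = ρg = 795 × 9.81 / 1000 = 7.79895 kN/m³.
A = π(0.59)² = 1.09359 m².
From F = γ·h_c·A, the centroid depth is h_c = 50.4/(7.79895 × 1.09359) = 5.90935 m.
The plate makes 24.5° with the vertical, i.e. θ = 90° − 24.5° = 65.5° to the horizontal. Measuring y along the incline from the free-surface line, vertical depth h = y·sinθ with sinθ = 0.909961.
Along the incline, y_c = h_c/sinθ = 5.90935/0.909961 = 6.49407 m.
The centroid is at the centre, 0.59 m below the top of the plate, so the highest point sits at y_top = 6.49407 − 0.59 = 5.90407 m along the incline.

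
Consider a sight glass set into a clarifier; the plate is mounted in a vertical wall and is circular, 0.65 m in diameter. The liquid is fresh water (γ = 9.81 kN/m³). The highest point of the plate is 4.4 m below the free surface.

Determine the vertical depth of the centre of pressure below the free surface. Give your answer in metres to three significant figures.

h_p = 4.73 m

γ = 9.81 kN/m³.
The centroid is at the centre, 0.325 m below the top of the plate, so the centroid depth is h_c = 4.4 + 0.325 = 4.725 m.
A = π(0.325)² = 0.331831 m².
Resultant F = γ·h_c·A = 9.81 × 4.725 × 0.331831 = 15.3811 kN.
I_c = πr⁴/4 = π × 0.325⁴/4 = 0.00876241 m⁴.
Centre of pressure: y_p = y_c + I_c/(y_c·A) = 4.725 + 0.00876241/(4.725 × 0.331831) = 4.725 + 0.00558862 = 4.73059 m along the plane.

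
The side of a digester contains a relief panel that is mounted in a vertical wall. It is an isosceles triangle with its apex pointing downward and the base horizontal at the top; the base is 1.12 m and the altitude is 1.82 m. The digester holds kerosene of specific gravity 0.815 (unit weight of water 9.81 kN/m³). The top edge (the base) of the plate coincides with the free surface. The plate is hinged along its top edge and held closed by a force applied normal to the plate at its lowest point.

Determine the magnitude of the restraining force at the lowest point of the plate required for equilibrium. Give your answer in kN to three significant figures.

γ = 0.815 × 9.81 = 7.99515 kN/m³.
With the apex down, the centroid sits h/3 = 1.82/3 = 0.606667 m below the base (the top edge), so the centroid depth is h_c = 0.606667 m.
A = ½ × 1.12 × 1.82 = 1.0192 m².
Resultant F = γ·h_c·A = 7.99515 × 0.606667 × 1.0192 = 4.94352 kN.
I_c = b·h³/36 = 1.12 × 1.82³/36 = 0.187555 m⁴.
Centre of pressure: y_p = y_c + I_c/(y_c·A) = 0.606667 + 0.187555/(0.606667 × 1.0192) = 0.606667 + 0.303332 = 0.909999 m along the plane.
The resultant acts 0.606667 + 0.303332 = 0.909999 m (along the plate) below the hinge at the top edge, so the moment about the hinge is M = F × 0.909999 = 4.94352 × 0.909999 = 4.4986 kN·m.
A normal force at the bottom, 1.82 m from the hinge, must supply this moment: P = 4.4986/1.82 = 2.47176 kN.

P ≈ 2.47 kN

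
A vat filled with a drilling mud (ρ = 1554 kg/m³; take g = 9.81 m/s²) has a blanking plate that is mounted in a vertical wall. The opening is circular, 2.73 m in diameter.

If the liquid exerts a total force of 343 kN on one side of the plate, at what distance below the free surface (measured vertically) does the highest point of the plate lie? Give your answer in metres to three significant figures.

γ = ρg = 1554 × 9.81 / 1000 = 15.24474 kN/m³.
A = π(1.365)² = 5.85349 m².
From F = γ·h_c·A, the centroid depth is h_c = 343/(15.24474 × 5.85349) = 3.84379 m.
The centroid is at the centre, 1.365 m below the top of the plate, so the highest point sits at h_top = 3.84379 − 1.365 = 2.47879 m below the surface.

d_top ≈ 2.48 m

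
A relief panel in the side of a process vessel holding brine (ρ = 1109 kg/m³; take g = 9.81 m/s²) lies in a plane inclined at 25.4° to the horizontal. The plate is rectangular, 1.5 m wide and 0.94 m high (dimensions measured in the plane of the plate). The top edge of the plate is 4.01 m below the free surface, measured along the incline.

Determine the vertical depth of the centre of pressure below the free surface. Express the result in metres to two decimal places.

γ = ρg = 1109 × 9.81 / 1000 = 10.87929 kN/m³.
Let θ = 25.4° be the plate's angle to the horizontal; measure y along the incline from where the plane meets the free surface. Vertical depth h = y·sinθ with sinθ = 0.428935.
The centroid lies 0.94/2 = 0.47 m below the top edge, so y_c = 4.01 + 0.47 = 4.48 m and h_c = 4.48 × 0.428935 = 1.92163 m.
A = 1.5 × 0.94 = 1.41 m².
Resultant F = γ·h_c·A = 10.87929 × 1.92163 × 1.41 = 29.4774 kN.
I_c = b·h³/12 = 1.5 × 0.94³/12 = 0.103823 m⁴.
Centre of pressure: y_p = y_c + I_c/(y_c·A) = 4.48 + 0.103823/(4.48 × 1.41) = 4.48 + 0.016436 = 4.49644 m along the plane.
Vertically, h_p = y_p·sinθ = 4.49644 × 0.428935 = 1.92868 m.

h_p = 1.93 m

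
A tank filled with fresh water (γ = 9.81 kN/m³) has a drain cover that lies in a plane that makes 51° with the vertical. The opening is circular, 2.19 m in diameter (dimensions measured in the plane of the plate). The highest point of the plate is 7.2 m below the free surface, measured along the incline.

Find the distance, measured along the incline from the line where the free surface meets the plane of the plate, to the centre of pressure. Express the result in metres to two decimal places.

y_p = 8.33 m

γ = 9.81 kN/m³.
The plate makes 51° with the vertical, i.e. θ = 90° − 51° = 39° to the horizontal. Measuring y along the incline from the free-surface line, vertical depth h = y·sinθ with sinθ = 0.629320.
The centroid is at the centre, 1.095 m below the top of the plate, so y_c = 7.2 + 1.095 = 8.295 m and h_c = 8.295 × 0.629320 = 5.22021 m.
A = π(1.095)² = 3.76685 m².
Resultant F = γ·h_c·A = 9.81 × 5.22021 × 3.76685 = 192.901 kN.
I_c = πr⁴/4 = π × 1.095⁴/4 = 1.12914 m⁴.
Centre of pressure: y_p = y_c + I_c/(y_c·A) = 8.295 + 1.12914/(8.295 × 3.76685) = 8.295 + 0.0361371 = 8.33114 m along the plane.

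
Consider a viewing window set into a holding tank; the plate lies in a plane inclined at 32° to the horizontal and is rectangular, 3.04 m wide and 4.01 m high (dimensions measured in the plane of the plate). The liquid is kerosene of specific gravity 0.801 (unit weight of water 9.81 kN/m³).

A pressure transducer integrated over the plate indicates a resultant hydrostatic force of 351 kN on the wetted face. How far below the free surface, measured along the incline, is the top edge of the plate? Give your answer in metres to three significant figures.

y_top ≈ 4.91 m

γ = 0.801 × 9.81 = 7.85781 kN/m³.
A = 3.04 × 4.01 = 12.1904 m².
From F = γ·h_c·A, the centroid depth is h_c = 351/(7.85781 × 12.1904) = 3.66427 m.
Let θ = 32° be the plate's angle to the horizontal; measure y along the incline from where the plane meets the free surface. Vertical depth h = y·sinθ with sinθ = 0.529919.
Along the incline, y_c = h_c/sinθ = 3.66427/0.529919 = 6.91477 m.
The centroid lies 4.01/2 = 2.005 m below the top edge, so the top edge sits at y_top = 6.91477 − 2.005 = 4.90977 m along the incline.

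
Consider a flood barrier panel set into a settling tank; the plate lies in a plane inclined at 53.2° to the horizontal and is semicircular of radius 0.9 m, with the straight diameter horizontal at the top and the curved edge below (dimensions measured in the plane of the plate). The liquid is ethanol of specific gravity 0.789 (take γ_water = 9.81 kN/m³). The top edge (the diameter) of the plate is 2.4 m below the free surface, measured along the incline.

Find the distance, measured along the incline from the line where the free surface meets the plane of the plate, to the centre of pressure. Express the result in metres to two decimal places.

γ = 0.789 × 9.81 = 7.74009 kN/m³.
Let θ = 53.2° be the plate's angle to the horizontal; measure y along the incline from where the plane meets the free surface. Vertical depth h = y·sinθ with sinθ = 0.800731.
The centroid of a semicircle lies 4r/(3π) = 0.381972 m from the diameter, here below the top edge, so y_c = 2.4 + 0.381972 = 2.78197 m and h_c = 2.78197 × 0.800731 = 2.22761 m.
A = πr²/2 = π × 0.9²/2 = 1.27235 m².
Resultant F = γ·h_c·A = 7.74009 × 2.22761 × 1.27235 = 21.9377 kN.
I_c = (π/8 − 8/(9π))·r⁴ = 0.109757 × 0.9⁴ = 0.0720116 m⁴.
Centre of pressure: y_p = y_c + I_c/(y_c·A) = 2.78197 + 0.0720116/(2.78197 × 1.27235) = 2.78197 + 0.0203443 = 2.80231 m along the plane.

y_p = 2.80 m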